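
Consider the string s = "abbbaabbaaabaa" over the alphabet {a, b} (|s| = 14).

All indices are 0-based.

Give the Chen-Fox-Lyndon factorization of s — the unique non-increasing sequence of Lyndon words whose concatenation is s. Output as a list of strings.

["abbb", "aabb", "aaab", "a", "a"]

emit factor 1: 'abbb' (i=0, period=4)
emit factor 2: 'aabb' (i=4, period=4)
emit factor 3: 'aaab' (i=8, period=4)
emit factor 4: 'a' (i=12, period=1)
emit factor 5: 'a' (i=13, period=1)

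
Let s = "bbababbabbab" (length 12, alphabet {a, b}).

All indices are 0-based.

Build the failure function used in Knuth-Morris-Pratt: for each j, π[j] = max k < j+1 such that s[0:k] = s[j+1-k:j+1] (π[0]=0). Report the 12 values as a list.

π[0] = 0
j=1 s[j]='b': π[1]=1 (border 'b')
j=2 s[j]='a': k: 1→0; π[2]=0 (border '')
j=3 s[j]='b': π[3]=1 (border 'b')
j=4 s[j]='a': k: 1→0; π[4]=0 (border '')
j=5 s[j]='b': π[5]=1 (border 'b')
j=6 s[j]='b': π[6]=2 (border 'bb')
j=7 s[j]='a': π[7]=3 (border 'bba')
j=8 s[j]='b': π[8]=4 (border 'bbab')
j=9 s[j]='b': k: 4→1; π[9]=2 (border 'bb')
j=10 s[j]='a': π[10]=3 (border 'bba')
j=11 s[j]='b': π[11]=4 (border 'bbab')

[0, 1, 0, 1, 0, 1, 2, 3, 4, 2, 3, 4]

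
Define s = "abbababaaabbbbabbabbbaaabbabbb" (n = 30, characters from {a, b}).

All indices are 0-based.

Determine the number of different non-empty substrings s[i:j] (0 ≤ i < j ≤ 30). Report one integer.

367

sorted suffixes:
  #0 SA[0]=21  'aaabbabbb'
  #1 SA[1]=7  'aaabbbbabbabbbaaabbabbb'
  #2 SA[2]=22  'aabbabbb'
  #3 SA[3]=8  'aabbbbabbabbbaaabbabbb'
  #4 SA[4]=5  'abaaabbbbabbabbbaaabbabbb'
  #5 SA[5]=3  'ababaaabbbbabbabbbaaabbabbb'
  #6 SA[6]=0  'abbababaaabbbbabbabbbaaabbabbb'
  #7 SA[7]=23  'abbabbb'
  #8 SA[8]=14  'abbabbbaaabbabbb'
  #9 SA[9]=26  'abbb'
  #10 SA[10]=17  'abbbaaabbabbb'
  #11 SA[11]=9  'abbbbabbabbbaaabbabbb'
  #12 SA[12]=29  'b'
  #13 SA[13]=20  'baaabbabbb'
  #14 SA[14]=6  'baaabbbbabbabbbaaabbabbb'
  #15 SA[15]=4  'babaaabbbbabbabbbaaabbabbb'
  #16 SA[16]=2  'bababaaabbbbabbabbbaaabbabbb'
  #17 SA[17]=13  'babbabbbaaabbabbb'
  #18 SA[18]=25  'babbb'
  #19 SA[19]=16  'babbbaaabbabbb'
  #20 SA[20]=28  'bb'
  #21 SA[21]=19  'bbaaabbabbb'
  #22 SA[22]=1  'bbababaaabbbbabbabbbaaabbabbb'
  #23 SA[23]=12  'bbabbabbbaaabbabbb'
  #24 SA[24]=24  'bbabbb'
  #25 SA[25]=15  'bbabbbaaabbabbb'
  #26 SA[26]=27  'bbb'
  #27 SA[27]=18  'bbbaaabbabbb'
  #28 SA[28]=11  'bbbabbabbbaaabbabbb'
  #29 SA[29]=10  'bbbbabbabbbaaabbabbb'

SA = [21, 7, 22, 8, 5, 3, 0, 23, 14, 26, 17, 9, 29, 20, 6, 4, 2, 13, 25, 16, 28, 19, 1, 12, 24, 15, 27, 18, 11, 10]
i: (SA[i-1],SA[i]) lcp shared
  1: (21,7) 5 'aaabb'
  2: (7,22) 2 'aa'
  3: (22,8) 4 'aabb'
  4: (8,5) 1 'a'
  5: (5,3) 3 'aba'
  6: (3,0) 2 'ab'
  7: (0,23) 5 'abbab'
  8: (23,14) 7 'abbabbb'
  9: (14,26) 3 'abb'
  10: (26,17) 4 'abbb'
  11: (17,9) 4 'abbb'
  12: (9,29) 0 ''
  13: (29,20) 1 'b'
  14: (20,6) 6 'baaabb'
  15: (6,4) 2 'ba'
  16: (4,2) 4 'baba'
  17: (2,13) 3 'bab'
  18: (13,25) 4 'babb'
  19: (25,16) 5 'babbb'
  20: (16,28) 1 'b'
  21: (28,19) 2 'bb'
  22: (19,1) 3 'bba'
  23: (1,12) 4 'bbab'
  24: (12,24) 5 'bbabb'
  25: (24,15) 6 'bbabbb'
  26: (15,27) 2 'bb'
  27: (27,18) 3 'bbb'
  28: (18,11) 4 'bbba'
  29: (11,10) 3 'bbb'

n(n+1)/2 = 30·31/2 = 465
Σ LCP = 0 + 5 + 2 + 4 + 1 + 3 + 2 + 5 + 7 + 3 + 4 + 4 + 0 + 1 + 6 + 2 + 4 + 3 + 4 + 5 + 1 + 2 + 3 + 4 + 5 + 6 + 2 + 3 + 4 + 3 = 98
distinct = 465 − 98 = 367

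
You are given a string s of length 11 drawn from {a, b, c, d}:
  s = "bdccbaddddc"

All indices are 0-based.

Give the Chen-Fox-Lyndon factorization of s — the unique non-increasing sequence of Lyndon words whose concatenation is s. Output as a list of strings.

emit factor 1: 'bdcc' (i=0, period=4)
emit factor 2: 'b' (i=4, period=1)
emit factor 3: 'addddc' (i=5, period=6)

["bdcc", "b", "addddc"]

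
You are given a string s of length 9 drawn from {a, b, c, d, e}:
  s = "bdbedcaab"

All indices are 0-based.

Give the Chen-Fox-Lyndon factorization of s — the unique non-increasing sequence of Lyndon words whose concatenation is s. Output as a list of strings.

emit factor 1: 'bdbedc' (i=0, period=6)
emit factor 2: 'aab' (i=6, period=3)

["bdbedc", "aab"]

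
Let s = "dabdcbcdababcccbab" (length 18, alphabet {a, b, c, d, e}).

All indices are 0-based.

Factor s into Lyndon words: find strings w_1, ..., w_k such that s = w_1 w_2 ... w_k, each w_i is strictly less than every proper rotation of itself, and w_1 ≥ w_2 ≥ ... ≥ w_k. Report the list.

["d", "abdcbcd", "ababcccb", "ab"]

emit factor 1: 'd' (i=0, period=1)
emit factor 2: 'abdcbcd' (i=1, period=7)
emit factor 3: 'ababcccb' (i=8, period=8)
emit factor 4: 'ab' (i=16, period=2)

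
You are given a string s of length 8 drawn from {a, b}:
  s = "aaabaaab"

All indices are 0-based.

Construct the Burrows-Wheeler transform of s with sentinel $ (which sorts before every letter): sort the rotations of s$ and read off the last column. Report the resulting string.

rank  rotation   last
    0  $aaabaaab  b
    1  aaab$aaab  b
    2  aaabaaab$  $
    3  aab$aaaba  a
    4  aabaaab$a  a
    5  ab$aaabaa  a
    6  abaaab$aa  a
    7  b$aaabaaa  a
    8  baaab$aaa  a

bb$aaaaaa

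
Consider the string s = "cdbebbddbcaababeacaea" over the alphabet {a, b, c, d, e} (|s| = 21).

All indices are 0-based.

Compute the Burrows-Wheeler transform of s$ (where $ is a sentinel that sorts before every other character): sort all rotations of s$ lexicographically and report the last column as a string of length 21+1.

rank  rotation                last
    0  $cdbebbddbcaababeacaea  a
    1  a$cdbebbddbcaababeacae  e
    2  aababeacaea$cdbebbddbc  c
    3  ababeacaea$cdbebbddbca  a
    4  abeacaea$cdbebbddbcaab  b
    5  acaea$cdbebbddbcaababe  e
    6  aea$cdbebbddbcaababeac  c
    7  babeacaea$cdbebbddbcaa  a
    8  bbddbcaababeacaea$cdbe  e
    9  bcaababeacaea$cdbebbdd  d
   10  bddbcaababeacaea$cdbeb  b
   11  beacaea$cdbebbddbcaaba  a
   12  bebbddbcaababeacaea$cd  d
   13  caababeacaea$cdbebbddb  b
   14  caea$cdbebbddbcaababea  a
   15  cdbebbddbcaababeacaea$  $
   16  dbcaababeacaea$cdbebbd  d
   17  dbebbddbcaababeacaea$c  c
   18  ddbcaababeacaea$cdbebb  b
   19  ea$cdbebbddbcaababeaca  a
   20  eacaea$cdbebbddbcaabab  b
   21  ebbddbcaababeacaea$cdb  b

aecabecaedbadba$dcbabb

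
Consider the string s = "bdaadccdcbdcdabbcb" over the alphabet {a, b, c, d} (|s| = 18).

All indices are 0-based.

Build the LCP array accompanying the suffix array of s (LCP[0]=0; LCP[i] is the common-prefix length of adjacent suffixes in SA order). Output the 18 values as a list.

[0, 1, 1, 0, 1, 1, 1, 2, 0, 2, 1, 1, 2, 0, 2, 1, 2, 2]

rank | idx | suffix
   0 |   2 | aadccdcbdcdabbcb
   1 |  13 | abbcb
   2 |   3 | adccdcbdcdabbcb
   3 |  17 | b
   4 |  14 | bbcb
   5 |  15 | bcb
   6 |   0 | bdaadccdcbdcdabbcb
   7 |   9 | bdcdabbcb
   8 |  16 | cb
   9 |   8 | cbdcdabbcb
  10 |   5 | ccdcbdcdabbcb
  11 |  11 | cdabbcb
  12 |   6 | cdcbdcdabbcb
  13 |   1 | daadccdcbdcdabbcb
  14 |  12 | dabbcb
  15 |   7 | dcbdcdabbcb
  16 |   4 | dccdcbdcdabbcb
  17 |  10 | dcdabbcb

SA = [2, 13, 3, 17, 14, 15, 0, 9, 16, 8, 5, 11, 6, 1, 12, 7, 4, 10]
rank  pair      lcp
   1  s[2:],s[13:]  1  'a'
   2  s[13:],s[3:]  1  'a'
   3  s[3:],s[17:]  0  ''
   4  s[17:],s[14:]  1  'b'
   5  s[14:],s[15:]  1  'b'
   6  s[15:],s[0:]  1  'b'
   7  s[0:],s[9:]  2  'bd'
   8  s[9:],s[16:]  0  ''
   9  s[16:],s[8:]  2  'cb'
  10  s[8:],s[5:]  1  'c'
  11  s[5:],s[11:]  1  'c'
  12  s[11:],s[6:]  2  'cd'
  13  s[6:],s[1:]  0  ''
  14  s[1:],s[12:]  2  'da'
  15  s[12:],s[7:]  1  'd'
  16  s[7:],s[4:]  2  'dc'
  17  s[4:],s[10:]  2  'dc'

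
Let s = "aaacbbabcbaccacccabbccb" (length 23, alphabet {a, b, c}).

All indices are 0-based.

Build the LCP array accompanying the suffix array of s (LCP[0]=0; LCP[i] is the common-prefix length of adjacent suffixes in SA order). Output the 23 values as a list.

sorted suffixes:
  #0 SA[0]=0  'aaacbbabcbaccacccabbccb'
  #1 SA[1]=1  'aacbbabcbaccacccabbccb'
  #2 SA[2]=17  'abbccb'
  #3 SA[3]=6  'abcbaccacccabbccb'
  #4 SA[4]=2  'acbbabcbaccacccabbccb'
  #5 SA[5]=10  'accacccabbccb'
  #6 SA[6]=13  'acccabbccb'
  #7 SA[7]=22  'b'
  #8 SA[8]=5  'babcbaccacccabbccb'
  #9 SA[9]=9  'baccacccabbccb'
  #10 SA[10]=4  'bbabcbaccacccabbccb'
  #11 SA[11]=18  'bbccb'
  #12 SA[12]=7  'bcbaccacccabbccb'
  #13 SA[13]=19  'bccb'
  #14 SA[14]=16  'cabbccb'
  #15 SA[15]=12  'cacccabbccb'
  #16 SA[16]=21  'cb'
  #17 SA[17]=8  'cbaccacccabbccb'
  #18 SA[18]=3  'cbbabcbaccacccabbccb'
  #19 SA[19]=15  'ccabbccb'
  #20 SA[20]=11  'ccacccabbccb'
  #21 SA[21]=20  'ccb'
  #22 SA[22]=14  'cccabbccb'

SA = [0, 1, 17, 6, 2, 10, 13, 22, 5, 9, 4, 18, 7, 19, 16, 12, 21, 8, 3, 15, 11, 20, 14]
rank  pair      lcp
   1  s[0:],s[1:]  2  'aa'
   2  s[1:],s[17:]  1  'a'
   3  s[17:],s[6:]  2  'ab'
   4  s[6:],s[2:]  1  'a'
   5  s[2:],s[10:]  2  'ac'
   6  s[10:],s[13:]  3  'acc'
   7  s[13:],s[22:]  0  ''
   8  s[22:],s[5:]  1  'b'
   9  s[5:],s[9:]  2  'ba'
  10  s[9:],s[4:]  1  'b'
  11  s[4:],s[18:]  2  'bb'
  12  s[18:],s[7:]  1  'b'
  13  s[7:],s[19:]  2  'bc'
  14  s[19:],s[16:]  0  ''
  15  s[16:],s[12:]  2  'ca'
  16  s[12:],s[21:]  1  'c'
  17  s[21:],s[8:]  2  'cb'
  18  s[8:],s[3:]  2  'cb'
  19  s[3:],s[15:]  1  'c'
  20  s[15:],s[11:]  3  'cca'
  21  s[11:],s[20:]  2  'cc'
  22  s[20:],s[14:]  2  'cc'

[0, 2, 1, 2, 1, 2, 3, 0, 1, 2, 1, 2, 1, 2, 0, 2, 1, 2, 2, 1, 3, 2, 2]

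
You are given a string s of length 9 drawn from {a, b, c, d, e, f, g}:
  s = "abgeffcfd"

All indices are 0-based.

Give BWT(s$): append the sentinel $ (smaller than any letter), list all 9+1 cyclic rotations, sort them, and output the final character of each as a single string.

rank  rotation    last
    0  $abgeffcfd  d
    1  abgeffcfd$  $
    2  bgeffcfd$a  a
    3  cfd$abgeff  f
    4  d$abgeffcf  f
    5  effcfd$abg  g
    6  fcfd$abgef  f
    7  fd$abgeffc  c
    8  ffcfd$abge  e
    9  geffcfd$ab  b

d$affgfceb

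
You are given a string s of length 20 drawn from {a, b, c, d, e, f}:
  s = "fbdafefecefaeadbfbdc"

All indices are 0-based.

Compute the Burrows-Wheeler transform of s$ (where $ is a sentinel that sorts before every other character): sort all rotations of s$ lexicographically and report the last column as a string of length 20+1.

rank  rotation               last
    0  $fbdafefecefaeadbfbdc  c
    1  adbfbdc$fbdafefecefae  e
    2  aeadbfbdc$fbdafefecef  f
    3  afefecefaeadbfbdc$fbd  d
    4  bdafefecefaeadbfbdc$f  f
    5  bdc$fbdafefecefaeadbf  f
    6  bfbdc$fbdafefecefaead  d
    7  c$fbdafefecefaeadbfbd  d
    8  cefaeadbfbdc$fbdafefe  e
    9  dafefecefaeadbfbdc$fb  b
   10  dbfbdc$fbdafefecefaea  a
   11  dc$fbdafefecefaeadbfb  b
   12  eadbfbdc$fbdafefecefa  a
   13  ecefaeadbfbdc$fbdafef  f
   14  efaeadbfbdc$fbdafefec  c
   15  efecefaeadbfbdc$fbdaf  f
   16  faeadbfbdc$fbdafefece  e
   17  fbdafefecefaeadbfbdc$  $
   18  fbdc$fbdafefecefaeadb  b
   19  fecefaeadbfbdc$fbdafe  e
   20  fefecefaeadbfbdc$fbda  a

cefdffddebabafcfe$bea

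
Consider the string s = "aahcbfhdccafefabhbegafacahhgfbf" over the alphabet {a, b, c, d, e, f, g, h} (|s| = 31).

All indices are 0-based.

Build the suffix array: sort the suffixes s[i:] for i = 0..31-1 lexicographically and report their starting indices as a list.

[0, 14, 22, 20, 10, 1, 24, 17, 29, 4, 15, 9, 23, 3, 8, 7, 12, 18, 30, 13, 21, 28, 11, 5, 19, 27, 16, 2, 6, 26, 25]

rank→(start, suffix):
  0 → (0, 'aahcbfhdccafefabhbegafacahhgfbf')
  1 → (14, 'abhbegafacahhgfbf')
  2 → (22, 'acahhgfbf')
  3 → (20, 'afacahhgfbf')
  4 → (10, 'afefabhbegafacahhgfbf')
  5 → (1, 'ahcbfhdccafefabhbegafacahhgfbf')
  6 → (24, 'ahhgfbf')
  7 → (17, 'begafacahhgfbf')
  8 → (29, 'bf')
  9 → (4, 'bfhdccafefabhbegafacahhgfbf')
  10 → (15, 'bhbegafacahhgfbf')
  11 → (9, 'cafefabhbegafacahhgfbf')
  12 → (23, 'cahhgfbf')
  13 → (3, 'cbfhdccafefabhbegafacahhgfbf')
  14 → (8, 'ccafefabhbegafacahhgfbf')
  15 → (7, 'dccafefabhbegafacahhgfbf')
  16 → (12, 'efabhbegafacahhgfbf')
  17 → (18, 'egafacahhgfbf')
  18 → (30, 'f')
  19 → (13, 'fabhbegafacahhgfbf')
  20 → (21, 'facahhgfbf')
  21 → (28, 'fbf')
  22 → (11, 'fefabhbegafacahhgfbf')
  23 → (5, 'fhdccafefabhbegafacahhgfbf')
  24 → (19, 'gafacahhgfbf')
  25 → (27, 'gfbf')
  26 → (16, 'hbegafacahhgfbf')
  27 → (2, 'hcbfhdccafefabhbegafacahhgfbf')
  28 → (6, 'hdccafefabhbegafacahhgfbf')
  29 → (26, 'hgfbf')
  30 → (25, 'hhgfbf')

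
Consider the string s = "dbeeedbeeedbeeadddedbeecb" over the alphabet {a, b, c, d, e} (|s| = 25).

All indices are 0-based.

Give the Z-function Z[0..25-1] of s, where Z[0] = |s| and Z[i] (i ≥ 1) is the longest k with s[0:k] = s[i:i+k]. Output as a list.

Z[0]=25
i=1: i≥r, start 0; Z[1]=0
i=2: i≥r, start 0; Z[2]=0
i=3: i≥r, start 0; Z[3]=0
i=4: i≥r, start 0; Z[4]=0
i=5: i≥r, start 0; Z[5]=9 grow→box=[5,14)
i=6: min(r-i=8, Z[1]=0)=0; Z[6]=0
i=7: min(r-i=7, Z[2]=0)=0; Z[7]=0
i=8: min(r-i=6, Z[3]=0)=0; Z[8]=0
i=9: min(r-i=5, Z[4]=0)=0; Z[9]=0
i=10: min(r-i=4, Z[5]=9)=4; Z[10]=4
i=11: min(r-i=3, Z[6]=0)=0; Z[11]=0
i=12: min(r-i=2, Z[7]=0)=0; Z[12]=0
i=13: min(r-i=1, Z[8]=0)=0; Z[13]=0
i=14: i≥r, start 0; Z[14]=0
i=15: i≥r, start 0; Z[15]=1 grow→box=[15,16)
i=16: i≥r, start 0; Z[16]=1 grow→box=[16,17)
i=17: i≥r, start 0; Z[17]=1 grow→box=[17,18)
i=18: i≥r, start 0; Z[18]=0
i=19: i≥r, start 0; Z[19]=4 grow→box=[19,23)
i=20: min(r-i=3, Z[1]=0)=0; Z[20]=0
i=21: min(r-i=2, Z[2]=0)=0; Z[21]=0
i=22: min(r-i=1, Z[3]=0)=0; Z[22]=0
i=23: i≥r, start 0; Z[23]=0
i=24: i≥r, start 0; Z[24]=0

[25, 0, 0, 0, 0, 9, 0, 0, 0, 0, 4, 0, 0, 0, 0, 1, 1, 1, 0, 4, 0, 0, 0, 0, 0]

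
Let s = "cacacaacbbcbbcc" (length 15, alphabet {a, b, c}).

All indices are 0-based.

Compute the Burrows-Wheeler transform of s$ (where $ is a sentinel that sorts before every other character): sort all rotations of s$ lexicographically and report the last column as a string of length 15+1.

rank  rotation          last
    0  $cacacaacbbcbbcc  c
    1  aacbbcbbcc$cacac  c
    2  acaacbbcbbcc$cac  c
    3  acacaacbbcbbcc$c  c
    4  acbbcbbcc$cacaca  a
    5  bbcbbcc$cacacaac  c
    6  bbcc$cacacaacbbc  c
    7  bcbbcc$cacacaacb  b
    8  bcc$cacacaacbbcb  b
    9  c$cacacaacbbcbbc  c
   10  caacbbcbbcc$caca  a
   11  cacaacbbcbbcc$ca  a
   12  cacacaacbbcbbcc$  $
   13  cbbcbbcc$cacacaa  a
   14  cbbcc$cacacaacbb  b
   15  cc$cacacaacbbcbb  b

ccccaccbbcaa$abb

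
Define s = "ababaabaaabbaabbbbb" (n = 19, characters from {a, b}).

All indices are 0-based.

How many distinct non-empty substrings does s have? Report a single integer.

sorted suffixes:
  #0 SA[0]=7  'aaabbaabbbbb'
  #1 SA[1]=4  'aabaaabbaabbbbb'
  #2 SA[2]=8  'aabbaabbbbb'
  #3 SA[3]=12  'aabbbbb'
  #4 SA[4]=5  'abaaabbaabbbbb'
  #5 SA[5]=2  'abaabaaabbaabbbbb'
  #6 SA[6]=0  'ababaabaaabbaabbbbb'
  #7 SA[7]=9  'abbaabbbbb'
  #8 SA[8]=13  'abbbbb'
  #9 SA[9]=18  'b'
  #10 SA[10]=6  'baaabbaabbbbb'
  #11 SA[11]=3  'baabaaabbaabbbbb'
  #12 SA[12]=11  'baabbbbb'
  #13 SA[13]=1  'babaabaaabbaabbbbb'
  #14 SA[14]=17  'bb'
  #15 SA[15]=10  'bbaabbbbb'
  #16 SA[16]=16  'bbb'
  #17 SA[17]=15  'bbbb'
  #18 SA[18]=14  'bbbbb'

SA = [7, 4, 8, 12, 5, 2, 0, 9, 13, 18, 6, 3, 11, 1, 17, 10, 16, 15, 14]
[i] adj suffixes → lcp
  [1] 7/4 → 2 ('aa')
  [2] 4/8 → 3 ('aab')
  [3] 8/12 → 4 ('aabb')
  [4] 12/5 → 1 ('a')
  [5] 5/2 → 4 ('abaa')
  [6] 2/0 → 3 ('aba')
  [7] 0/9 → 2 ('ab')
  [8] 9/13 → 3 ('abb')
  [9] 13/18 → 0 ('')
  [10] 18/6 → 1 ('b')
  [11] 6/3 → 3 ('baa')
  [12] 3/11 → 4 ('baab')
  [13] 11/1 → 2 ('ba')
  [14] 1/17 → 1 ('b')
  [15] 17/10 → 2 ('bb')
  [16] 10/16 → 2 ('bb')
  [17] 16/15 → 3 ('bbb')
  [18] 15/14 → 4 ('bbbb')

n(n+1)/2 = 19·20/2 = 190
Σ LCP = 0 + 2 + 3 + 4 + 1 + 4 + 3 + 2 + 3 + 0 + 1 + 3 + 4 + 2 + 1 + 2 + 2 + 3 + 4 = 44
distinct = 190 − 44 = 146

146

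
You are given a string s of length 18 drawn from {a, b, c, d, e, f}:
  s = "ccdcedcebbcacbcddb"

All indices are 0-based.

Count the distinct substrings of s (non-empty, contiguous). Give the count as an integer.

sorted suffixes:
  #0 SA[0]=11  'acbcddb'
  #1 SA[1]=17  'b'
  #2 SA[2]=8  'bbcacbcddb'
  #3 SA[3]=9  'bcacbcddb'
  #4 SA[4]=13  'bcddb'
  #5 SA[5]=10  'cacbcddb'
  #6 SA[6]=12  'cbcddb'
  #7 SA[7]=0  'ccdcedcebbcacbcddb'
  #8 SA[8]=1  'cdcedcebbcacbcddb'
  #9 SA[9]=14  'cddb'
  #10 SA[10]=6  'cebbcacbcddb'
  #11 SA[11]=3  'cedcebbcacbcddb'
  #12 SA[12]=16  'db'
  #13 SA[13]=5  'dcebbcacbcddb'
  #14 SA[14]=2  'dcedcebbcacbcddb'
  #15 SA[15]=15  'ddb'
  #16 SA[16]=7  'ebbcacbcddb'
  #17 SA[17]=4  'edcebbcacbcddb'

SA = [11, 17, 8, 9, 13, 10, 12, 0, 1, 14, 6, 3, 16, 5, 2, 15, 7, 4]
rank  pair      lcp
   1  s[11:],s[17:]  0  ''
   2  s[17:],s[8:]  1  'b'
   3  s[8:],s[9:]  1  'b'
   4  s[9:],s[13:]  2  'bc'
   5  s[13:],s[10:]  0  ''
   6  s[10:],s[12:]  1  'c'
   7  s[12:],s[0:]  1  'c'
   8  s[0:],s[1:]  1  'c'
   9  s[1:],s[14:]  2  'cd'
  10  s[14:],s[6:]  1  'c'
  11  s[6:],s[3:]  2  'ce'
  12  s[3:],s[16:]  0  ''
  13  s[16:],s[5:]  1  'd'
  14  s[5:],s[2:]  3  'dce'
  15  s[2:],s[15:]  1  'd'
  16  s[15:],s[7:]  0  ''
  17  s[7:],s[4:]  1  'e'

n(n+1)/2 = 18·19/2 = 171
Σ LCP = 0 + 0 + 1 + 1 + 2 + 0 + 1 + 1 + 1 + 2 + 1 + 2 + 0 + 1 + 3 + 1 + 0 + 1 = 18
distinct = 171 − 18 = 153

153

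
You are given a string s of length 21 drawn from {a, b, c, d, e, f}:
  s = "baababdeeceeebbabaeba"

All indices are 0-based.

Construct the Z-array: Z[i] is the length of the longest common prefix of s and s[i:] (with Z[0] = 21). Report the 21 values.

[21, 0, 0, 2, 0, 1, 0, 0, 0, 0, 0, 0, 0, 1, 2, 0, 2, 0, 0, 2, 0]

Z[0]=21
i=1: outside box; Z[1]=0
i=2: outside box; Z[2]=0
i=3: outside box; Z[3]=2 extend→box=[3,5)
i=4: min(r-i=1, Z[1]=0)=0; Z[4]=0
i=5: outside box; Z[5]=1 extend→box=[5,6)
i=6: outside box; Z[6]=0
i=7: outside box; Z[7]=0
i=8: outside box; Z[8]=0
i=9: outside box; Z[9]=0
i=10: outside box; Z[10]=0
i=11: outside box; Z[11]=0
i=12: outside box; Z[12]=0
i=13: outside box; Z[13]=1 extend→box=[13,14)
i=14: outside box; Z[14]=2 extend→box=[14,16)
i=15: min(r-i=1, Z[1]=0)=0; Z[15]=0
i=16: outside box; Z[16]=2 extend→box=[16,18)
i=17: min(r-i=1, Z[1]=0)=0; Z[17]=0
i=18: outside box; Z[18]=0
i=19: outside box; Z[19]=2 extend→box=[19,21)
i=20: min(r-i=1, Z[1]=0)=0; Z[20]=0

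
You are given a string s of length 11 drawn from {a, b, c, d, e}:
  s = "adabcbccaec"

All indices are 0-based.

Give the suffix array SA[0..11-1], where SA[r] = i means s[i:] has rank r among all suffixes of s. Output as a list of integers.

sorted suffixes:
  #0 SA[0]=2  'abcbccaec'
  #1 SA[1]=0  'adabcbccaec'
  #2 SA[2]=8  'aec'
  #3 SA[3]=3  'bcbccaec'
  #4 SA[4]=5  'bccaec'
  #5 SA[5]=10  'c'
  #6 SA[6]=7  'caec'
  #7 SA[7]=4  'cbccaec'
  #8 SA[8]=6  'ccaec'
  #9 SA[9]=1  'dabcbccaec'
  #10 SA[10]=9  'ec'

[2, 0, 8, 3, 5, 10, 7, 4, 6, 1, 9]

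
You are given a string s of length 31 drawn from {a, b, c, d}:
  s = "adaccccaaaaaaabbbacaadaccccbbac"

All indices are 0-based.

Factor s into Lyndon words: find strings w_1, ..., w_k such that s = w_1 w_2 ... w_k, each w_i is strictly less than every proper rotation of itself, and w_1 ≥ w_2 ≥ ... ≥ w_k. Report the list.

["ad", "acccc", "aaaaaaabbbacaadaccccbbac"]

emit factor 1: 'ad' (i=0, period=2)
emit factor 2: 'acccc' (i=2, period=5)
emit factor 3: 'aaaaaaabbbacaadaccccbbac' (i=7, period=24)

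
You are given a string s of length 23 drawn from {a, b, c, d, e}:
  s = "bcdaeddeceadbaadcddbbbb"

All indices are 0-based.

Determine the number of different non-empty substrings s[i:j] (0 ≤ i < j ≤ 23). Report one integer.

sorted suffixes:
  #0 SA[0]=13  'aadcddbbbb'
  #1 SA[1]=10  'adbaadcddbbbb'
  #2 SA[2]=14  'adcddbbbb'
  #3 SA[3]=3  'aeddeceadbaadcddbbbb'
  #4 SA[4]=22  'b'
  #5 SA[5]=12  'baadcddbbbb'
  #6 SA[6]=21  'bb'
  #7 SA[7]=20  'bbb'
  #8 SA[8]=19  'bbbb'
  #9 SA[9]=0  'bcdaeddeceadbaadcddbbbb'
  #10 SA[10]=1  'cdaeddeceadbaadcddbbbb'
  #11 SA[11]=16  'cddbbbb'
  #12 SA[12]=8  'ceadbaadcddbbbb'
  #13 SA[13]=2  'daeddeceadbaadcddbbbb'
  #14 SA[14]=11  'dbaadcddbbbb'
  #15 SA[15]=18  'dbbbb'
  #16 SA[16]=15  'dcddbbbb'
  #17 SA[17]=17  'ddbbbb'
  #18 SA[18]=5  'ddeceadbaadcddbbbb'
  #19 SA[19]=6  'deceadbaadcddbbbb'
  #20 SA[20]=9  'eadbaadcddbbbb'
  #21 SA[21]=7  'eceadbaadcddbbbb'
  #22 SA[22]=4  'eddeceadbaadcddbbbb'

SA = [13, 10, 14, 3, 22, 12, 21, 20, 19, 0, 1, 16, 8, 2, 11, 18, 15, 17, 5, 6, 9, 7, 4]
[i] adj suffixes → lcp
  [1] 13/10 → 1 ('a')
  [2] 10/14 → 2 ('ad')
  [3] 14/3 → 1 ('a')
  [4] 3/22 → 0 ('')
  [5] 22/12 → 1 ('b')
  [6] 12/21 → 1 ('b')
  [7] 21/20 → 2 ('bb')
  [8] 20/19 → 3 ('bbb')
  [9] 19/0 → 1 ('b')
  [10] 0/1 → 0 ('')
  [11] 1/16 → 2 ('cd')
  [12] 16/8 → 1 ('c')
  [13] 8/2 → 0 ('')
  [14] 2/11 → 1 ('d')
  [15] 11/18 → 2 ('db')
  [16] 18/15 → 1 ('d')
  [17] 15/17 → 1 ('d')
  [18] 17/5 → 2 ('dd')
  [19] 5/6 → 1 ('d')
  [20] 6/9 → 0 ('')
  [21] 9/7 → 1 ('e')
  [22] 7/4 → 1 ('e')

n(n+1)/2 = 23·24/2 = 276
Σ LCP = 0 + 1 + 2 + 1 + 0 + 1 + 1 + 2 + 3 + 1 + 0 + 2 + 1 + 0 + 1 + 2 + 1 + 1 + 2 + 1 + 0 + 1 + 1 = 25
distinct = 276 − 25 = 251

251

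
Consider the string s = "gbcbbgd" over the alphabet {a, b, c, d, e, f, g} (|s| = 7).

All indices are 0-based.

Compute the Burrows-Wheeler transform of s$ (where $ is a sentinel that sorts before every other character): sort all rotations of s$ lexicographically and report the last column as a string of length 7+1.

dcgbbg$b

rank  rotation  last
    0  $gbcbbgd  d
    1  bbgd$gbc  c
    2  bcbbgd$g  g
    3  bgd$gbcb  b
    4  cbbgd$gb  b
    5  d$gbcbbg  g
    6  gbcbbgd$  $
    7  gd$gbcbb  b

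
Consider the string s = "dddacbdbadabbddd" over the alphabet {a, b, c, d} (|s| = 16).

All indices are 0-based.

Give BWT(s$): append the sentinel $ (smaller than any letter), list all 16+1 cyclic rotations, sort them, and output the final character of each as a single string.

dddbdacbadadbddb$

rank  rotation           last
    0  $dddacbdbadabbddd  d
    1  abbddd$dddacbdbad  d
    2  acbdbadabbddd$ddd  d
    3  adabbddd$dddacbdb  b
    4  badabbddd$dddacbd  d
    5  bbddd$dddacbdbada  a
    6  bdbadabbddd$dddac  c
    7  bddd$dddacbdbadab  b
    8  cbdbadabbddd$ddda  a
    9  d$dddacbdbadabbdd  d
   10  dabbddd$dddacbdba  a
   11  dacbdbadabbddd$dd  d
   12  dbadabbddd$dddacb  b
   13  dd$dddacbdbadabbd  d
   14  ddacbdbadabbddd$d  d
   15  ddd$dddacbdbadabb  b
   16  dddacbdbadabbddd$  $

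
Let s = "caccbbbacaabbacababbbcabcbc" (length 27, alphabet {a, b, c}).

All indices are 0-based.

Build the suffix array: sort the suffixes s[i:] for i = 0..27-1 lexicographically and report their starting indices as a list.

[9, 15, 10, 17, 22, 7, 13, 1, 16, 6, 12, 5, 11, 4, 18, 19, 25, 20, 23, 26, 8, 14, 21, 0, 3, 24, 2]

rank | idx | suffix
   0 |   9 | aabbacababbbcabcbc
   1 |  15 | ababbbcabcbc
   2 |  10 | abbacababbbcabcbc
   3 |  17 | abbbcabcbc
   4 |  22 | abcbc
   5 |   7 | acaabbacababbbcabcbc
   6 |  13 | acababbbcabcbc
   7 |   1 | accbbbacaabbacababbbcabcbc
   8 |  16 | babbbcabcbc
   9 |   6 | bacaabbacababbbcabcbc
  10 |  12 | bacababbbcabcbc
  11 |   5 | bbacaabbacababbbcabcbc
  12 |  11 | bbacababbbcabcbc
  13 |   4 | bbbacaabbacababbbcabcbc
  14 |  18 | bbbcabcbc
  15 |  19 | bbcabcbc
  16 |  25 | bc
  17 |  20 | bcabcbc
  18 |  23 | bcbc
  19 |  26 | c
  20 |   8 | caabbacababbbcabcbc
  21 |  14 | cababbbcabcbc
  22 |  21 | cabcbc
  23 |   0 | caccbbbacaabbacababbbcabcbc
  24 |   3 | cbbbacaabbacababbbcabcbc
  25 |  24 | cbc
  26 |   2 | ccbbbacaabbacababbbcabcbc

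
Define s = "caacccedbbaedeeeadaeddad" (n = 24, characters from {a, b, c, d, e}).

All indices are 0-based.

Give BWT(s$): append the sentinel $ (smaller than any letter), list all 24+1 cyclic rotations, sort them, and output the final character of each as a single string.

dcadedbbd$accadaeeeecaaed

rank  rotation                   last
    0  $caacccedbbaedeeeadaeddad  d
    1  aacccedbbaedeeeadaeddad$c  c
    2  acccedbbaedeeeadaeddad$ca  a
    3  ad$caacccedbbaedeeeadaedd  d
    4  adaeddad$caacccedbbaedeee  e
    5  aeddad$caacccedbbaedeeead  d
    6  aedeeeadaeddad$caacccedbb  b
    7  baedeeeadaeddad$caacccedb  b
    8  bbaedeeeadaeddad$caaccced  d
    9  caacccedbbaedeeeadaeddad$  $
   10  cccedbbaedeeeadaeddad$caa  a
   11  ccedbbaedeeeadaeddad$caac  c
   12  cedbbaedeeeadaeddad$caacc  c
   13  d$caacccedbbaedeeeadaedda  a
   14  dad$caacccedbbaedeeeadaed  d
   15  daeddad$caacccedbbaedeeea  a
   16  dbbaedeeeadaeddad$caaccce  e
   17  ddad$caacccedbbaedeeeadae  e
   18  deeeadaeddad$caacccedbbae  e
   19  eadaeddad$caacccedbbaedee  e
   20  edbbaedeeeadaeddad$caaccc  c
   21  eddad$caacccedbbaedeeeada  a
   22  edeeeadaeddad$caacccedbba  a
   23  eeadaeddad$caacccedbbaede  e
   24  eeeadaeddad$caacccedbbaed  d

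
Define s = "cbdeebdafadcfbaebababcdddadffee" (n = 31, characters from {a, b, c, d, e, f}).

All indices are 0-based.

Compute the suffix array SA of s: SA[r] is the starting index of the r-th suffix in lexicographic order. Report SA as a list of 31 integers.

sorted suffixes:
  #0 SA[0]=17  'ababcdddadffee'
  #1 SA[1]=19  'abcdddadffee'
  #2 SA[2]=9  'adcfbaebababcdddadffee'
  #3 SA[3]=25  'adffee'
  #4 SA[4]=14  'aebababcdddadffee'
  #5 SA[5]=7  'afadcfbaebababcdddadffee'
  #6 SA[6]=16  'bababcdddadffee'
  #7 SA[7]=18  'babcdddadffee'
  #8 SA[8]=13  'baebababcdddadffee'
  #9 SA[9]=20  'bcdddadffee'
  #10 SA[10]=5  'bdafadcfbaebababcdddadffee'
  #11 SA[11]=1  'bdeebdafadcfbaebababcdddadffee'
  #12 SA[12]=0  'cbdeebdafadcfbaebababcdddadffee'
  #13 SA[13]=21  'cdddadffee'
  #14 SA[14]=11  'cfbaebababcdddadffee'
  #15 SA[15]=24  'dadffee'
  #16 SA[16]=6  'dafadcfbaebababcdddadffee'
  #17 SA[17]=10  'dcfbaebababcdddadffee'
  #18 SA[18]=23  'ddadffee'
  #19 SA[19]=22  'dddadffee'
  #20 SA[20]=2  'deebdafadcfbaebababcdddadffee'
  #21 SA[21]=26  'dffee'
  #22 SA[22]=30  'e'
  #23 SA[23]=15  'ebababcdddadffee'
  #24 SA[24]=4  'ebdafadcfbaebababcdddadffee'
  #25 SA[25]=29  'ee'
  #26 SA[26]=3  'eebdafadcfbaebababcdddadffee'
  #27 SA[27]=8  'fadcfbaebababcdddadffee'
  #28 SA[28]=12  'fbaebababcdddadffee'
  #29 SA[29]=28  'fee'
  #30 SA[30]=27  'ffee'

[17, 19, 9, 25, 14, 7, 16, 18, 13, 20, 5, 1, 0, 21, 11, 24, 6, 10, 23, 22, 2, 26, 30, 15, 4, 29, 3, 8, 12, 28, 27]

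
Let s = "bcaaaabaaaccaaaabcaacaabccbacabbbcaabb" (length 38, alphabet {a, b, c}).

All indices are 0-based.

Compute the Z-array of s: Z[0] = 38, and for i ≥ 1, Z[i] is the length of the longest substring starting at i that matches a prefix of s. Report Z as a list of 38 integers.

[38, 0, 0, 0, 0, 0, 1, 0, 0, 0, 0, 0, 0, 0, 0, 0, 4, 0, 0, 0, 0, 0, 0, 2, 0, 0, 1, 0, 0, 0, 1, 1, 4, 0, 0, 0, 1, 1]

Z[0]=38
i=1: i≥r, start 0; Z[1]=0
i=2: i≥r, start 0; Z[2]=0
i=3: i≥r, start 0; Z[3]=0
i=4: i≥r, start 0; Z[4]=0
i=5: i≥r, start 0; Z[5]=0
i=6: i≥r, start 0; Z[6]=1 extend→box=[6,7)
i=7: i≥r, start 0; Z[7]=0
i=8: i≥r, start 0; Z[8]=0
i=9: i≥r, start 0; Z[9]=0
i=10: i≥r, start 0; Z[10]=0
i=11: i≥r, start 0; Z[11]=0
i=12: i≥r, start 0; Z[12]=0
i=13: i≥r, start 0; Z[13]=0
i=14: i≥r, start 0; Z[14]=0
i=15: i≥r, start 0; Z[15]=0
i=16: i≥r, start 0; Z[16]=4 extend→box=[16,20)
i=17: min(r-i=3, Z[1]=0)=0; Z[17]=0
i=18: min(r-i=2, Z[2]=0)=0; Z[18]=0
i=19: min(r-i=1, Z[3]=0)=0; Z[19]=0
i=20: i≥r, start 0; Z[20]=0
i=21: i≥r, start 0; Z[21]=0
i=22: i≥r, start 0; Z[22]=0
i=23: i≥r, start 0; Z[23]=2 extend→box=[23,25)
i=24: min(r-i=1, Z[1]=0)=0; Z[24]=0
i=25: i≥r, start 0; Z[25]=0
i=26: i≥r, start 0; Z[26]=1 extend→box=[26,27)
i=27: i≥r, start 0; Z[27]=0
i=28: i≥r, start 0; Z[28]=0
i=29: i≥r, start 0; Z[29]=0
i=30: i≥r, start 0; Z[30]=1 extend→box=[30,31)
i=31: i≥r, start 0; Z[31]=1 extend→box=[31,32)
i=32: i≥r, start 0; Z[32]=4 extend→box=[32,36)
i=33: min(r-i=3, Z[1]=0)=0; Z[33]=0
i=34: min(r-i=2, Z[2]=0)=0; Z[34]=0
i=35: min(r-i=1, Z[3]=0)=0; Z[35]=0
i=36: i≥r, start 0; Z[36]=1 extend→box=[36,37)
i=37: i≥r, start 0; Z[37]=1 extend→box=[37,38)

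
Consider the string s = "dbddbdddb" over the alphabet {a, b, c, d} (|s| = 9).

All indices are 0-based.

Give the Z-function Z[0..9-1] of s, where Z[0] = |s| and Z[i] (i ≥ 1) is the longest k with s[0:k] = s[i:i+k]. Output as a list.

[9, 0, 1, 4, 0, 1, 1, 2, 0]

Z[0]=9
i=1: outside box; Z[1]=0
i=2: outside box; Z[2]=1 grow→box=[2,3)
i=3: outside box; Z[3]=4 grow→box=[3,7)
i=4: min(r-i=3, Z[1]=0)=0; Z[4]=0
i=5: min(r-i=2, Z[2]=1)=1; Z[5]=1
i=6: min(r-i=1, Z[3]=4)=1; Z[6]=1
i=7: outside box; Z[7]=2 grow→box=[7,9)
i=8: min(r-i=1, Z[1]=0)=0; Z[8]=0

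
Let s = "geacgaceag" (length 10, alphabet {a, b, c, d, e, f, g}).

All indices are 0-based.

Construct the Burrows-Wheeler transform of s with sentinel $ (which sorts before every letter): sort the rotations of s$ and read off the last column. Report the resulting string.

ggeeaagcac$

rank  rotation     last
    0  $geacgaceag  g
    1  aceag$geacg  g
    2  acgaceag$ge  e
    3  ag$geacgace  e
    4  ceag$geacga  a
    5  cgaceag$gea  a
    6  eacgaceag$g  g
    7  eag$geacgac  c
    8  g$geacgacea  a
    9  gaceag$geac  c
   10  geacgaceag$  $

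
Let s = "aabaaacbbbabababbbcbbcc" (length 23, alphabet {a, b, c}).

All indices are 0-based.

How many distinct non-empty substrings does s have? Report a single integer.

rank→(start, suffix):
  0 → (3, 'aaacbbbabababbbcbbcc')
  1 → (0, 'aabaaacbbbabababbbcbbcc')
  2 → (4, 'aacbbbabababbbcbbcc')
  3 → (1, 'abaaacbbbabababbbcbbcc')
  4 → (10, 'abababbbcbbcc')
  5 → (12, 'ababbbcbbcc')
  6 → (14, 'abbbcbbcc')
  7 → (5, 'acbbbabababbbcbbcc')
  8 → (2, 'baaacbbbabababbbcbbcc')
  9 → (9, 'babababbbcbbcc')
  10 → (11, 'bababbbcbbcc')
  11 → (13, 'babbbcbbcc')
  12 → (8, 'bbabababbbcbbcc')
  13 → (7, 'bbbabababbbcbbcc')
  14 → (15, 'bbbcbbcc')
  15 → (16, 'bbcbbcc')
  16 → (19, 'bbcc')
  17 → (17, 'bcbbcc')
  18 → (20, 'bcc')
  19 → (22, 'c')
  20 → (6, 'cbbbabababbbcbbcc')
  21 → (18, 'cbbcc')
  22 → (21, 'cc')

SA = [3, 0, 4, 1, 10, 12, 14, 5, 2, 9, 11, 13, 8, 7, 15, 16, 19, 17, 20, 22, 6, 18, 21]
[i] adj suffixes → lcp
  [1] 3/0 → 2 ('aa')
  [2] 0/4 → 2 ('aa')
  [3] 4/1 → 1 ('a')
  [4] 1/10 → 3 ('aba')
  [5] 10/12 → 4 ('abab')
  [6] 12/14 → 2 ('ab')
  [7] 14/5 → 1 ('a')
  [8] 5/2 → 0 ('')
  [9] 2/9 → 2 ('ba')
  [10] 9/11 → 5 ('babab')
  [11] 11/13 → 3 ('bab')
  [12] 13/8 → 1 ('b')
  [13] 8/7 → 2 ('bb')
  [14] 7/15 → 3 ('bbb')
  [15] 15/16 → 2 ('bb')
  [16] 16/19 → 3 ('bbc')
  [17] 19/17 → 1 ('b')
  [18] 17/20 → 2 ('bc')
  [19] 20/22 → 0 ('')
  [20] 22/6 → 1 ('c')
  [21] 6/18 → 3 ('cbb')
  [22] 18/21 → 1 ('c')

n(n+1)/2 = 23·24/2 = 276
Σ LCP = 0 + 2 + 2 + 1 + 3 + 4 + 2 + 1 + 0 + 2 + 5 + 3 + 1 + 2 + 3 + 2 + 3 + 1 + 2 + 0 + 1 + 3 + 1 = 44
distinct = 276 − 44 = 232

232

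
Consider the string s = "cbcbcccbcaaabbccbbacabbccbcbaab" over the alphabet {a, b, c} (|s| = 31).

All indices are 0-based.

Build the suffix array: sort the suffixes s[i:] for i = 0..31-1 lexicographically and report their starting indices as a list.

sorted suffixes:
  #0 SA[0]=9  'aaabbccbbacabbccbcbaab'
  #1 SA[1]=28  'aab'
  #2 SA[2]=10  'aabbccbbacabbccbcbaab'
  #3 SA[3]=29  'ab'
  #4 SA[4]=11  'abbccbbacabbccbcbaab'
  #5 SA[5]=20  'abbccbcbaab'
  #6 SA[6]=18  'acabbccbcbaab'
  #7 SA[7]=30  'b'
  #8 SA[8]=27  'baab'
  #9 SA[9]=17  'bacabbccbcbaab'
  #10 SA[10]=16  'bbacabbccbcbaab'
  #11 SA[11]=12  'bbccbbacabbccbcbaab'
  #12 SA[12]=21  'bbccbcbaab'
  #13 SA[13]=7  'bcaaabbccbbacabbccbcbaab'
  #14 SA[14]=25  'bcbaab'
  #15 SA[15]=1  'bcbcccbcaaabbccbbacabbccbcbaab'
  #16 SA[16]=13  'bccbbacabbccbcbaab'
  #17 SA[17]=22  'bccbcbaab'
  #18 SA[18]=3  'bcccbcaaabbccbbacabbccbcbaab'
  #19 SA[19]=8  'caaabbccbbacabbccbcbaab'
  #20 SA[20]=19  'cabbccbcbaab'
  #21 SA[21]=26  'cbaab'
  #22 SA[22]=15  'cbbacabbccbcbaab'
  #23 SA[23]=6  'cbcaaabbccbbacabbccbcbaab'
  #24 SA[24]=24  'cbcbaab'
  #25 SA[25]=0  'cbcbcccbcaaabbccbbacabbccbcbaab'
  #26 SA[26]=2  'cbcccbcaaabbccbbacabbccbcbaab'
  #27 SA[27]=14  'ccbbacabbccbcbaab'
  #28 SA[28]=5  'ccbcaaabbccbbacabbccbcbaab'
  #29 SA[29]=23  'ccbcbaab'
  #30 SA[30]=4  'cccbcaaabbccbbacabbccbcbaab'

[9, 28, 10, 29, 11, 20, 18, 30, 27, 17, 16, 12, 21, 7, 25, 1, 13, 22, 3, 8, 19, 26, 15, 6, 24, 0, 2, 14, 5, 23, 4]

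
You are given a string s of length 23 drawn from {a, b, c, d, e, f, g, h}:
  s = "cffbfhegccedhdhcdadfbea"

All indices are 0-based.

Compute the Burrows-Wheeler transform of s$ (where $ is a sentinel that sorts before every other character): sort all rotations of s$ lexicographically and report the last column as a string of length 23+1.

rank  rotation                  last
    0  $cffbfhegccedhdhcdadfbea  a
    1  a$cffbfhegccedhdhcdadfbe  e
    2  adfbea$cffbfhegccedhdhcd  d
    3  bea$cffbfhegccedhdhcdadf  f
    4  bfhegccedhdhcdadfbea$cff  f
    5  ccedhdhcdadfbea$cffbfheg  g
    6  cdadfbea$cffbfhegccedhdh  h
    7  cedhdhcdadfbea$cffbfhegc  c
    8  cffbfhegccedhdhcdadfbea$  $
    9  dadfbea$cffbfhegccedhdhc  c
   10  dfbea$cffbfhegccedhdhcda  a
   11  dhcdadfbea$cffbfhegccedh  h
   12  dhdhcdadfbea$cffbfhegcce  e
   13  ea$cffbfhegccedhdhcdadfb  b
   14  edhdhcdadfbea$cffbfhegcc  c
   15  egccedhdhcdadfbea$cffbfh  h
   16  fbea$cffbfhegccedhdhcdad  d
   17  fbfhegccedhdhcdadfbea$cf  f
   18  ffbfhegccedhdhcdadfbea$c  c
   19  fhegccedhdhcdadfbea$cffb  b
   20  gccedhdhcdadfbea$cffbfhe  e
   21  hcdadfbea$cffbfhegccedhd  d
   22  hdhcdadfbea$cffbfhegcced  d
   23  hegccedhdhcdadfbea$cffbf  f

aedffghc$cahebchdfcbeddf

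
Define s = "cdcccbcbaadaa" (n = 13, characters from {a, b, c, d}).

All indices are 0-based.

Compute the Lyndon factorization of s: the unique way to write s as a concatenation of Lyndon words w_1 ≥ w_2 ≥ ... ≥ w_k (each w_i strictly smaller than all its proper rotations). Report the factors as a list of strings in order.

emit factor 1: 'cd' (i=0, period=2)
emit factor 2: 'c' (i=2, period=1)
emit factor 3: 'c' (i=3, period=1)
emit factor 4: 'c' (i=4, period=1)
emit factor 5: 'bc' (i=5, period=2)
emit factor 6: 'b' (i=7, period=1)
emit factor 7: 'aad' (i=8, period=3)
emit factor 8: 'a' (i=11, period=1)
emit factor 9: 'a' (i=12, period=1)

["cd", "c", "c", "c", "bc", "b", "aad", "a", "a"]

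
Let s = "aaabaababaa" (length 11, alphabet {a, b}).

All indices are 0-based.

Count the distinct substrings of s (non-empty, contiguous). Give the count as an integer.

rank→(start, suffix):
  0 → (10, 'a')
  1 → (9, 'aa')
  2 → (0, 'aaabaababaa')
  3 → (1, 'aabaababaa')
  4 → (4, 'aababaa')
  5 → (7, 'abaa')
  6 → (2, 'abaababaa')
  7 → (5, 'ababaa')
  8 → (8, 'baa')
  9 → (3, 'baababaa')
  10 → (6, 'babaa')

SA = [10, 9, 0, 1, 4, 7, 2, 5, 8, 3, 6]
i: (SA[i-1],SA[i]) lcp shared
  1: (10,9) 1 'a'
  2: (9,0) 2 'aa'
  3: (0,1) 2 'aa'
  4: (1,4) 4 'aaba'
  5: (4,7) 1 'a'
  6: (7,2) 4 'abaa'
  7: (2,5) 3 'aba'
  8: (5,8) 0 ''
  9: (8,3) 3 'baa'
  10: (3,6) 2 'ba'

n(n+1)/2 = 11·12/2 = 66
Σ LCP = 0 + 1 + 2 + 2 + 4 + 1 + 4 + 3 + 0 + 3 + 2 = 22
distinct = 66 − 22 = 44

44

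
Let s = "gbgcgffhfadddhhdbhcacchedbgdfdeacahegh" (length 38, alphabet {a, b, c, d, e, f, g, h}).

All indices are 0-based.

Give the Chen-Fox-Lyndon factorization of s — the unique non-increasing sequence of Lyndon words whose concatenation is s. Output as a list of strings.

["g", "bgcgffhf", "adddhhdbhc", "acchedbgdfde", "acahegh"]

emit factor 1: 'g' (i=0, period=1)
emit factor 2: 'bgcgffhf' (i=1, period=8)
emit factor 3: 'adddhhdbhc' (i=9, period=10)
emit factor 4: 'acchedbgdfde' (i=19, period=12)
emit factor 5: 'acahegh' (i=31, period=7)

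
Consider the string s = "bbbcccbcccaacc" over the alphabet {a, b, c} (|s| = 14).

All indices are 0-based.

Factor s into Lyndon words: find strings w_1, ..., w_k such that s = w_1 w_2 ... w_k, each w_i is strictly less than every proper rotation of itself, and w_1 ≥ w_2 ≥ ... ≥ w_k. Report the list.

["bbbcccbccc", "aacc"]

emit factor 1: 'bbbcccbccc' (i=0, period=10)
emit factor 2: 'aacc' (i=10, period=4)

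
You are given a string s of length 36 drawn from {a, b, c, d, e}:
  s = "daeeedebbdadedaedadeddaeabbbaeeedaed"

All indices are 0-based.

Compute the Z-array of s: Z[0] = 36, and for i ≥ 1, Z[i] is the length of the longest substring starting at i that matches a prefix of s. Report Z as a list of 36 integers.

Z[0]=36
i=1: outside box; Z[1]=0
i=2: outside box; Z[2]=0
i=3: outside box; Z[3]=0
i=4: outside box; Z[4]=0
i=5: outside box; Z[5]=1 extend→box=[5,6)
i=6: outside box; Z[6]=0
i=7: outside box; Z[7]=0
i=8: outside box; Z[8]=0
i=9: outside box; Z[9]=2 extend→box=[9,11)
i=10: min(r-i=1, Z[1]=0)=0; Z[10]=0
i=11: outside box; Z[11]=1 extend→box=[11,12)
i=12: outside box; Z[12]=0
i=13: outside box; Z[13]=3 extend→box=[13,16)
i=14: min(r-i=2, Z[1]=0)=0; Z[14]=0
i=15: min(r-i=1, Z[2]=0)=0; Z[15]=0
i=16: outside box; Z[16]=2 extend→box=[16,18)
i=17: min(r-i=1, Z[1]=0)=0; Z[17]=0
i=18: outside box; Z[18]=1 extend→box=[18,19)
i=19: outside box; Z[19]=0
i=20: outside box; Z[20]=1 extend→box=[20,21)
i=21: outside box; Z[21]=3 extend→box=[21,24)
i=22: min(r-i=2, Z[1]=0)=0; Z[22]=0
i=23: min(r-i=1, Z[2]=0)=0; Z[23]=0
i=24: outside box; Z[24]=0
i=25: outside box; Z[25]=0
i=26: outside box; Z[26]=0
i=27: outside box; Z[27]=0
i=28: outside box; Z[28]=0
i=29: outside box; Z[29]=0
i=30: outside box; Z[30]=0
i=31: outside box; Z[31]=0
i=32: outside box; Z[32]=3 extend→box=[32,35)
i=33: min(r-i=2, Z[1]=0)=0; Z[33]=0
i=34: min(r-i=1, Z[2]=0)=0; Z[34]=0
i=35: outside box; Z[35]=1 extend→box=[35,36)

[36, 0, 0, 0, 0, 1, 0, 0, 0, 2, 0, 1, 0, 3, 0, 0, 2, 0, 1, 0, 1, 3, 0, 0, 0, 0, 0, 0, 0, 0, 0, 0, 3, 0, 0, 1]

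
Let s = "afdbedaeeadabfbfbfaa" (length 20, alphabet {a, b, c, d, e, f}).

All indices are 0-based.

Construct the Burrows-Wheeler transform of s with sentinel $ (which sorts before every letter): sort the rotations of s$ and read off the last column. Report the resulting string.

rank  rotation               last
    0  $afdbedaeeadabfbfbfaa  a
    1  a$afdbedaeeadabfbfbfa  a
    2  aa$afdbedaeeadabfbfbf  f
    3  abfbfbfaa$afdbedaeead  d
    4  adabfbfbfaa$afdbedaee  e
    5  aeeadabfbfbfaa$afdbed  d
    6  afdbedaeeadabfbfbfaa$  $
    7  bedaeeadabfbfbfaa$afd  d
    8  bfaa$afdbedaeeadabfbf  f
    9  bfbfaa$afdbedaeeadabf  f
   10  bfbfbfaa$afdbedaeeada  a
   11  dabfbfbfaa$afdbedaeea  a
   12  daeeadabfbfbfaa$afdbe  e
   13  dbedaeeadabfbfbfaa$af  f
   14  eadabfbfbfaa$afdbedae  e
   15  edaeeadabfbfbfaa$afdb  b
   16  eeadabfbfbfaa$afdbeda  a
   17  faa$afdbedaeeadabfbfb  b
   18  fbfaa$afdbedaeeadabfb  b
   19  fbfbfaa$afdbedaeeadab  b
   20  fdbedaeeadabfbfbfaa$a  a

aafded$dffaaefebabbba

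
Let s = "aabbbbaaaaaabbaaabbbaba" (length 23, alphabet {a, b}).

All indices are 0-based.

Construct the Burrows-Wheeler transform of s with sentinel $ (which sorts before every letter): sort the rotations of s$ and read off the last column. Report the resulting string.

rank  rotation                  last
    0  $aabbbbaaaaaabbaaabbbaba  a
    1  a$aabbbbaaaaaabbaaabbbab  b
    2  aaaaaabbaaabbbaba$aabbbb  b
    3  aaaaabbaaabbbaba$aabbbba  a
    4  aaaabbaaabbbaba$aabbbbaa  a
    5  aaabbaaabbbaba$aabbbbaaa  a
    6  aaabbbaba$aabbbbaaaaaabb  b
    7  aabbaaabbbaba$aabbbbaaaa  a
    8  aabbbaba$aabbbbaaaaaabba  a
    9  aabbbbaaaaaabbaaabbbaba$  $
   10  aba$aabbbbaaaaaabbaaabbb  b
   11  abbaaabbbaba$aabbbbaaaaa  a
   12  abbbaba$aabbbbaaaaaabbaa  a
   13  abbbbaaaaaabbaaabbbaba$a  a
   14  ba$aabbbbaaaaaabbaaabbba  a
   15  baaaaaabbaaabbbaba$aabbb  b
   16  baaabbbaba$aabbbbaaaaaab  b
   17  baba$aabbbbaaaaaabbaaabb  b
   18  bbaaaaaabbaaabbbaba$aabb  b
   19  bbaaabbbaba$aabbbbaaaaaa  a
   20  bbaba$aabbbbaaaaaabbaaab  b
   21  bbbaaaaaabbaaabbbaba$aab  b
   22  bbbaba$aabbbbaaaaaabbaaa  a
   23  bbbbaaaaaabbaaabbbaba$aa  a

abbaaabaa$baaaabbbbabbaa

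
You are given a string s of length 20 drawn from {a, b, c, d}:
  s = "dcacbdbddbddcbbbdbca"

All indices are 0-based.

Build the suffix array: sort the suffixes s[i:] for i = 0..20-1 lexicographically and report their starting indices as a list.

[19, 2, 13, 14, 17, 15, 4, 6, 9, 18, 1, 12, 3, 16, 5, 8, 0, 11, 7, 10]

rank→(start, suffix):
  0 → (19, 'a')
  1 → (2, 'acbdbddbddcbbbdbca')
  2 → (13, 'bbbdbca')
  3 → (14, 'bbdbca')
  4 → (17, 'bca')
  5 → (15, 'bdbca')
  6 → (4, 'bdbddbddcbbbdbca')
  7 → (6, 'bddbddcbbbdbca')
  8 → (9, 'bddcbbbdbca')
  9 → (18, 'ca')
  10 → (1, 'cacbdbddbddcbbbdbca')
  11 → (12, 'cbbbdbca')
  12 → (3, 'cbdbddbddcbbbdbca')
  13 → (16, 'dbca')
  14 → (5, 'dbddbddcbbbdbca')
  15 → (8, 'dbddcbbbdbca')
  16 → (0, 'dcacbdbddbddcbbbdbca')
  17 → (11, 'dcbbbdbca')
  18 → (7, 'ddbddcbbbdbca')
  19 → (10, 'ddcbbbdbca')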